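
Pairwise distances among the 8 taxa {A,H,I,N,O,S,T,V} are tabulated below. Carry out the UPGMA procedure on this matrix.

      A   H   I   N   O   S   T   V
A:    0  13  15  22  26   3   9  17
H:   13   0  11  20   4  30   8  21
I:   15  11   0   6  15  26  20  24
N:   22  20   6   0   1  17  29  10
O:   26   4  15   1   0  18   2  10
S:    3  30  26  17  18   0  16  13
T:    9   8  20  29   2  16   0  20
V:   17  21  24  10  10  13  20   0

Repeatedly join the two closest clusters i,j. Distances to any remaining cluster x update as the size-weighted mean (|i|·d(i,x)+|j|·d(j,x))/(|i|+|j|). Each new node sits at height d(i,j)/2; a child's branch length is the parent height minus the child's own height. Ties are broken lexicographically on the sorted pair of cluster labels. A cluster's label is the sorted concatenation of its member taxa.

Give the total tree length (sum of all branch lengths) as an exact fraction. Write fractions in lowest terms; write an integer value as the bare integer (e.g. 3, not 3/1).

719/16

iteration 1: select N,O (d=1); attach at lengths (1/2, 1/2); label the merged cluster NO
  updated: d(A,NO)=24, d(H,NO)=12, d(I,NO)=21/2, d(NO,S)=35/2, d(NO,T)=31/2, d(NO,V)=10
iteration 2: select A,S (d=3); attach at lengths (3/2, 3/2); label the merged cluster AS
  updated: d(AS,H)=43/2, d(AS,I)=41/2, d(AS,NO)=83/4, d(AS,T)=25/2, d(AS,V)=15
iteration 3: select H,T (d=8); attach at lengths (4, 4); label the merged cluster HT
  updated: d(AS,HT)=17, d(HT,I)=31/2, d(HT,NO)=55/4, d(HT,V)=41/2
iteration 4: select NO,V (d=10); attach at lengths (9/2, 5); label the merged cluster NOV
  updated: d(AS,NOV)=113/6, d(HT,NOV)=16, d(I,NOV)=15
iteration 5: select I,NOV (d=15); attach at lengths (15/2, 5/2); label the merged cluster INOV
  updated: d(AS,INOV)=77/4, d(HT,INOV)=127/8
iteration 6: select HT,INOV (d=127/8); attach at lengths (63/16, 7/16); label the merged cluster HINOTV
  updated: d(AS,HINOTV)=37/2
iteration 7: select AS,HINOTV (d=37/2); attach at lengths (31/4, 21/16); label the merged cluster AHINOSTV
final tree: ((A:3/2,S:3/2):31/4,((H:4,T:4):63/16,(I:15/2,((N:1/2,O:1/2):9/2,V:5):5/2):7/16):21/16)
total length: 719/16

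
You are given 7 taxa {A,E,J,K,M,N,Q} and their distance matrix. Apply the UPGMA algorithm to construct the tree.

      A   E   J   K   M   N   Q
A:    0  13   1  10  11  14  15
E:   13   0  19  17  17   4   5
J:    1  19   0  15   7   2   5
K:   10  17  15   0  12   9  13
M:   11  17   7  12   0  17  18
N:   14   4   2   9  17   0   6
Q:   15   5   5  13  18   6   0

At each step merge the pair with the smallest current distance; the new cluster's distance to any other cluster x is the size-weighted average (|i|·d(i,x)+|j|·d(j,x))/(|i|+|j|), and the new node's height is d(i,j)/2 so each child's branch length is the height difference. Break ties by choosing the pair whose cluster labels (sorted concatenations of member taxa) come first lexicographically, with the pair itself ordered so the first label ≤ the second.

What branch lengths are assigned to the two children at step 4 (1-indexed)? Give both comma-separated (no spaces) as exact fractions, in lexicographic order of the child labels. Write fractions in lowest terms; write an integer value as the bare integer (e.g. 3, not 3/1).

1. join A+J (d=1) ⇒ AJ; edges |A|=1/2, |J|=1/2
  updated: d(AJ,E)=16, d(AJ,K)=25/2, d(AJ,M)=9, d(AJ,N)=8, d(AJ,Q)=10
2. join E+N (d=4) ⇒ EN; edges |E|=2, |N|=2
  updated: d(AJ,EN)=12, d(EN,K)=13, d(EN,M)=17, d(EN,Q)=11/2
3. join EN+Q (d=11/2) ⇒ ENQ; edges |EN|=3/4, |Q|=11/4
  updated: d(AJ,ENQ)=34/3, d(ENQ,K)=13, d(ENQ,M)=52/3
4. join AJ+M (d=9) ⇒ AJM; edges |AJ|=4, |M|=9/2
  updated: d(AJM,ENQ)=40/3, d(AJM,K)=37/3
5. join AJM+K (d=37/3) ⇒ AJKM; edges |AJM|=5/3, |K|=37/6
  updated: d(AJKM,ENQ)=53/4
6. join AJKM+ENQ (d=53/4) ⇒ AEJKMNQ; edges |AJKM|=11/24, |ENQ|=31/8
final tree: ((((A:1/2,J:1/2):4,M:9/2):5/3,K:37/6):11/24,((E:2,N:2):3/4,Q:11/4):31/8)
total length: 175/6

4,9/2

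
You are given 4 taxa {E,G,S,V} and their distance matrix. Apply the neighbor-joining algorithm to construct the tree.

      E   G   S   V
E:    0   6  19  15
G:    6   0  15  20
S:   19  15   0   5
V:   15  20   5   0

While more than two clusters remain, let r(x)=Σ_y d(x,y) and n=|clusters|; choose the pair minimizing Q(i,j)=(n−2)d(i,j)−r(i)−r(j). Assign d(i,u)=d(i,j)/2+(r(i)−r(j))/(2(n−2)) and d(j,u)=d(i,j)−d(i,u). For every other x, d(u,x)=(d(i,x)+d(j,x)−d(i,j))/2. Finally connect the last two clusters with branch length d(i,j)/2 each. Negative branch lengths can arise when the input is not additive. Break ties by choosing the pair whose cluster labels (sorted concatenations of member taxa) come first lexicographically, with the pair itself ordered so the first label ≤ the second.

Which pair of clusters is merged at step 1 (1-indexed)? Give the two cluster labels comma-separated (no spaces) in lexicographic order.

E,G

1. join E+G (d=6, Q=-69) ⇒ EG; edges |E|=11/4, |G|=13/4
  updated: d(EG,S)=14, d(EG,V)=29/2
2. join EG+S (d=14, Q=-67/2) ⇒ EGS; edges |EG|=47/4, |S|=9/4
  updated: d(EGS,V)=11/4
3. join EGS+V (d=11/4) ⇒ EGSV; edges |EGS|=11/8, |V|=11/8
final tree: (((E:11/4,G:13/4):47/4,S:9/4):11/8,V:11/8)
total length: 91/4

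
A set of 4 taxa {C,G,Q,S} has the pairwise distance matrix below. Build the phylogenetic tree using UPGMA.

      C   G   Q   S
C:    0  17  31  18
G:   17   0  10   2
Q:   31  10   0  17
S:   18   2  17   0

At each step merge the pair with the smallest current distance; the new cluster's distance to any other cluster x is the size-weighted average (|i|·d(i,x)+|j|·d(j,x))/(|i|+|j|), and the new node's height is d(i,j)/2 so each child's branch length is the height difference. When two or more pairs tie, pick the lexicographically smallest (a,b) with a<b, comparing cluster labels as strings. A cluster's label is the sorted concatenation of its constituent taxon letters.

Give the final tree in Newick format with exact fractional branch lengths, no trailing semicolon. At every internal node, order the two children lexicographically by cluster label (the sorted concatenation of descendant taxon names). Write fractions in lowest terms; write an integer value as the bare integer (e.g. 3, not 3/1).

iteration 1: select G,S (d=2); attach at lengths (1, 1); label the merged cluster GS
  updated: d(C,GS)=35/2, d(GS,Q)=27/2
iteration 2: select GS,Q (d=27/2); attach at lengths (23/4, 27/4); label the merged cluster GQS
  updated: d(C,GQS)=22
iteration 3: select C,GQS (d=22); attach at lengths (11, 17/4); label the merged cluster CGQS
final tree: (C:11,((G:1,S:1):23/4,Q:27/4):17/4)
total length: 119/4

(C:11,((G:1,S:1):23/4,Q:27/4):17/4)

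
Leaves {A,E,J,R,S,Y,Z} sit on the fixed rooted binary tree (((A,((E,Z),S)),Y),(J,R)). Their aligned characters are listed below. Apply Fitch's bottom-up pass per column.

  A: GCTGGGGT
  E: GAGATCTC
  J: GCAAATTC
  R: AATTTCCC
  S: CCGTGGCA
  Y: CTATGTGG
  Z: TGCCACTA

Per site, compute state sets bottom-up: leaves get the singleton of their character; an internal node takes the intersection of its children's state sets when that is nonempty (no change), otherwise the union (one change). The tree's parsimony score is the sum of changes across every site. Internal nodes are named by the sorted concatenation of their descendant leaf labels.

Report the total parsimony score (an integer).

31

[col 0] EZ: children E:{G}, Z:{T} ∪→ {G,T}; cost 1
[col 0] ESZ: children EZ:{G,T}, S:{C} ∪→ {C,G,T}; cost 1
[col 0] AESZ: children A:{G}, ESZ:{C,G,T} ∩→ {G}; cost 0
[col 0] AESYZ: children AESZ:{G}, Y:{C} ∪→ {C,G}; cost 1
[col 0] JR: children J:{G}, R:{A} ∪→ {A,G}; cost 1
[col 0] AEJRSYZ: children AESYZ:{C,G}, JR:{A,G} ∩→ {G}; cost 0
[col 1] EZ: children E:{A}, Z:{G} ∪→ {A,G}; cost 1
[col 1] ESZ: children EZ:{A,G}, S:{C} ∪→ {A,C,G}; cost 1
[col 1] AESZ: children A:{C}, ESZ:{A,C,G} ∩→ {C}; cost 0
[col 1] AESYZ: children AESZ:{C}, Y:{T} ∪→ {C,T}; cost 1
[col 1] JR: children J:{C}, R:{A} ∪→ {A,C}; cost 1
[col 1] AEJRSYZ: children AESYZ:{C,T}, JR:{A,C} ∩→ {C}; cost 0
[col 2] EZ: children E:{G}, Z:{C} ∪→ {C,G}; cost 1
[col 2] ESZ: children EZ:{C,G}, S:{G} ∩→ {G}; cost 0
[col 2] AESZ: children A:{T}, ESZ:{G} ∪→ {G,T}; cost 1
[col 2] AESYZ: children AESZ:{G,T}, Y:{A} ∪→ {A,G,T}; cost 1
[col 2] JR: children J:{A}, R:{T} ∪→ {A,T}; cost 1
[col 2] AEJRSYZ: children AESYZ:{A,G,T}, JR:{A,T} ∩→ {A,T}; cost 0
[col 3] EZ: children E:{A}, Z:{C} ∪→ {A,C}; cost 1
[col 3] ESZ: children EZ:{A,C}, S:{T} ∪→ {A,C,T}; cost 1
[col 3] AESZ: children A:{G}, ESZ:{A,C,T} ∪→ {A,C,G,T}; cost 1
[col 3] AESYZ: children AESZ:{A,C,G,T}, Y:{T} ∩→ {T}; cost 0
[col 3] JR: children J:{A}, R:{T} ∪→ {A,T}; cost 1
[col 3] AEJRSYZ: children AESYZ:{T}, JR:{A,T} ∩→ {T}; cost 0
[col 4] EZ: children E:{T}, Z:{A} ∪→ {A,T}; cost 1
[col 4] ESZ: children EZ:{A,T}, S:{G} ∪→ {A,G,T}; cost 1
[col 4] AESZ: children A:{G}, ESZ:{A,G,T} ∩→ {G}; cost 0
[col 4] AESYZ: children AESZ:{G}, Y:{G} ∩→ {G}; cost 0
[col 4] JR: children J:{A}, R:{T} ∪→ {A,T}; cost 1
[col 4] AEJRSYZ: children AESYZ:{G}, JR:{A,T} ∪→ {A,G,T}; cost 1
[col 5] EZ: children E:{C}, Z:{C} ∩→ {C}; cost 0
[col 5] ESZ: children EZ:{C}, S:{G} ∪→ {C,G}; cost 1
[col 5] AESZ: children A:{G}, ESZ:{C,G} ∩→ {G}; cost 0
[col 5] AESYZ: children AESZ:{G}, Y:{T} ∪→ {G,T}; cost 1
[col 5] JR: children J:{T}, R:{C} ∪→ {C,T}; cost 1
[col 5] AEJRSYZ: children AESYZ:{G,T}, JR:{C,T} ∩→ {T}; cost 0
[col 6] EZ: children E:{T}, Z:{T} ∩→ {T}; cost 0
[col 6] ESZ: children EZ:{T}, S:{C} ∪→ {C,T}; cost 1
[col 6] AESZ: children A:{G}, ESZ:{C,T} ∪→ {C,G,T}; cost 1
[col 6] AESYZ: children AESZ:{C,G,T}, Y:{G} ∩→ {G}; cost 0
[col 6] JR: children J:{T}, R:{C} ∪→ {C,T}; cost 1
[col 6] AEJRSYZ: children AESYZ:{G}, JR:{C,T} ∪→ {C,G,T}; cost 1
[col 7] EZ: children E:{C}, Z:{A} ∪→ {A,C}; cost 1
[col 7] ESZ: children EZ:{A,C}, S:{A} ∩→ {A}; cost 0
[col 7] AESZ: children A:{T}, ESZ:{A} ∪→ {A,T}; cost 1
[col 7] AESYZ: children AESZ:{A,T}, Y:{G} ∪→ {A,G,T}; cost 1
[col 7] JR: children J:{C}, R:{C} ∩→ {C}; cost 0
[col 7] AEJRSYZ: children AESYZ:{A,G,T}, JR:{C} ∪→ {A,C,G,T}; cost 1
per-site changes: [4, 4, 4, 4, 4, 3, 4, 4]; total = 31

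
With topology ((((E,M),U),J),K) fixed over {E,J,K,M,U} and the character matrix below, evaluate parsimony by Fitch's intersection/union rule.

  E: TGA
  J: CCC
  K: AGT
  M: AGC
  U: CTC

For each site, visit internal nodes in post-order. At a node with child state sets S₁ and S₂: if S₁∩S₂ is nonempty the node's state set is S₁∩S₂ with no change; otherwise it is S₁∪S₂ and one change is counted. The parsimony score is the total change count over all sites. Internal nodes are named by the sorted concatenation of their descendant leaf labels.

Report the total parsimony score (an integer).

[col 0] EM: children E:{T}, M:{A} ∪→ {A,T}; cost 1
[col 0] EMU: children EM:{A,T}, U:{C} ∪→ {A,C,T}; cost 1
[col 0] EJMU: children EMU:{A,C,T}, J:{C} ∩→ {C}; cost 0
[col 0] EJKMU: children EJMU:{C}, K:{A} ∪→ {A,C}; cost 1
[col 1] EM: children E:{G}, M:{G} ∩→ {G}; cost 0
[col 1] EMU: children EM:{G}, U:{T} ∪→ {G,T}; cost 1
[col 1] EJMU: children EMU:{G,T}, J:{C} ∪→ {C,G,T}; cost 1
[col 1] EJKMU: children EJMU:{C,G,T}, K:{G} ∩→ {G}; cost 0
[col 2] EM: children E:{A}, M:{C} ∪→ {A,C}; cost 1
[col 2] EMU: children EM:{A,C}, U:{C} ∩→ {C}; cost 0
[col 2] EJMU: children EMU:{C}, J:{C} ∩→ {C}; cost 0
[col 2] EJKMU: children EJMU:{C}, K:{T} ∪→ {C,T}; cost 1
per-site changes: [3, 2, 2]; total = 7

7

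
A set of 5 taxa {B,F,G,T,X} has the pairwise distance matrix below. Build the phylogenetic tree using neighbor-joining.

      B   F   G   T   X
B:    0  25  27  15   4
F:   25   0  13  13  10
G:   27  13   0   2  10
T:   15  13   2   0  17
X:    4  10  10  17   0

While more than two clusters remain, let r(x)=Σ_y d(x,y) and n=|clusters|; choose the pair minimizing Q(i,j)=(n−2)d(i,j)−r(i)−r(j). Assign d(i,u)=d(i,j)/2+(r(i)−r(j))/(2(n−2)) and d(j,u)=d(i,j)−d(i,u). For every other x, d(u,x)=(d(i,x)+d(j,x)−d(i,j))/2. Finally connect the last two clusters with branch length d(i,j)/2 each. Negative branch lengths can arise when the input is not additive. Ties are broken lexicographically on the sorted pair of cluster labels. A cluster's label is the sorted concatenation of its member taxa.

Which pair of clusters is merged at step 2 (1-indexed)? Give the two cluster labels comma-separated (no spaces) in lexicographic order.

1. join B+X (d=4, Q=-100) ⇒ BX; edges |B|=7, |X|=-3
  updated: d(BX,F)=31/2, d(BX,G)=33/2, d(BX,T)=14
2. join BX+F (d=31/2, Q=-113/2) ⇒ BFX; edges |BX|=71/8, |F|=53/8
  updated: d(BFX,G)=7, d(BFX,T)=23/4
3. join BFX+G (d=7, Q=-59/4) ⇒ BFGX; edges |BFX|=43/8, |G|=13/8
  updated: d(BFGX,T)=3/8
4. join BFGX+T (d=3/8) ⇒ BFGTX; edges |BFGX|=3/16, |T|=3/16
final tree: ((((B:7,X:-3):71/8,F:53/8):43/8,G:13/8):3/16,T:3/16)
total length: 215/8

BX,F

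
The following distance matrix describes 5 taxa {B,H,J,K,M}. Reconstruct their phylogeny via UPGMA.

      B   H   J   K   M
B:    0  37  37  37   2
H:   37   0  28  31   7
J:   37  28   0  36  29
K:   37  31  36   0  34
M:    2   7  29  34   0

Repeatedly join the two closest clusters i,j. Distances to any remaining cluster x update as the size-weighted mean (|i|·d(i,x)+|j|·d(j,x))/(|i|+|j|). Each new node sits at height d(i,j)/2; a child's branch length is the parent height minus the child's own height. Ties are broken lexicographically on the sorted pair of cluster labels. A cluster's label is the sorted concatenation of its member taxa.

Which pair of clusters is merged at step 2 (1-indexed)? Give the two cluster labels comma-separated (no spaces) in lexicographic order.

step 1: merge (B,M) at d=2; branch lengths B→1, M→1; new cluster BM
  updated: d(BM,H)=22, d(BM,J)=33, d(BM,K)=71/2
step 2: merge (BM,H) at d=22; branch lengths BM→10, H→11; new cluster BHM
  updated: d(BHM,J)=94/3, d(BHM,K)=34
step 3: merge (BHM,J) at d=94/3; branch lengths BHM→14/3, J→47/3; new cluster BHJM
  updated: d(BHJM,K)=69/2
step 4: merge (BHJM,K) at d=69/2; branch lengths BHJM→19/12, K→69/4; new cluster BHJKM
final tree: ((((B:1,M:1):10,H:11):14/3,J:47/3):19/12,K:69/4)
total length: 373/6

BM,H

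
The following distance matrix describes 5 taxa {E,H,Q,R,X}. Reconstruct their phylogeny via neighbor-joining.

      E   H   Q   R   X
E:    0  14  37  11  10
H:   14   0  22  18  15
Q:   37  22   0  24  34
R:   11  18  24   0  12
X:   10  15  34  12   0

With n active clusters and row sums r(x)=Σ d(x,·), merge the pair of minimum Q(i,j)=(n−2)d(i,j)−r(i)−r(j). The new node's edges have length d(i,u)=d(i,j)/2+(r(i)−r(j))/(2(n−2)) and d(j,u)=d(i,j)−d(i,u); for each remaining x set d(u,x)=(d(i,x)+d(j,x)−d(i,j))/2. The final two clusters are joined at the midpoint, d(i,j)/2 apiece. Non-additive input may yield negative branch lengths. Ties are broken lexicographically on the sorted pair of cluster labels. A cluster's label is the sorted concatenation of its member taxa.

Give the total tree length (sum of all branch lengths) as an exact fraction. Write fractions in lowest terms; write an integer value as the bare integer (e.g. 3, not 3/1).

step 1: merge (H,Q) at d=22, Q=-120; branch lengths H→3, Q→19; new cluster HQ
  updated: d(E,HQ)=29/2, d(HQ,R)=10, d(HQ,X)=27/2
step 2: merge (E,X) at d=10, Q=-51; branch lengths E→5, X→5; new cluster EX
  updated: d(EX,HQ)=9, d(EX,R)=13/2
step 3: merge (EX,HQ) at d=9, Q=-51/2; branch lengths EX→11/4, HQ→25/4; new cluster EHQX
  updated: d(EHQX,R)=15/4
step 4: merge (EHQX,R) at d=15/4; branch lengths EHQX→15/8, R→15/8; new cluster EHQRX
final tree: (((E:5,X:5):11/4,(H:3,Q:19):25/4):15/8,R:15/8)
total length: 179/4

179/4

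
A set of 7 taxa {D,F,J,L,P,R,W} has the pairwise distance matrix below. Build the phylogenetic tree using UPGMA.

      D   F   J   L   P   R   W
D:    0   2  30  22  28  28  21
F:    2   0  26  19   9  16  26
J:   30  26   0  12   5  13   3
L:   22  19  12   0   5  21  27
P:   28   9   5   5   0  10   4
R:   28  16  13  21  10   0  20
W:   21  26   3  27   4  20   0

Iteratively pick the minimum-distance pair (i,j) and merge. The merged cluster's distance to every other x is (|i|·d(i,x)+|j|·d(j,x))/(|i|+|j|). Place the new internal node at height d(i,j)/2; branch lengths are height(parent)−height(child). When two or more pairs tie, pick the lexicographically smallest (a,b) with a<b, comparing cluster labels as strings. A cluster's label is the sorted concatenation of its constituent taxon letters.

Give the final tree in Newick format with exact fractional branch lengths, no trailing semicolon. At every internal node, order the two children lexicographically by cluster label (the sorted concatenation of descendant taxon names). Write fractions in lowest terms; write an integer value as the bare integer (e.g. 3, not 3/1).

iteration 1: select D,F (d=2); attach at lengths (1, 1); label the merged cluster DF
  updated: d(DF,J)=28, d(DF,L)=41/2, d(DF,P)=37/2, d(DF,R)=22, d(DF,W)=47/2
iteration 2: select J,W (d=3); attach at lengths (3/2, 3/2); label the merged cluster JW
  updated: d(DF,JW)=103/4, d(JW,L)=39/2, d(JW,P)=9/2, d(JW,R)=33/2
iteration 3: select JW,P (d=9/2); attach at lengths (3/4, 9/4); label the merged cluster JPW
  updated: d(DF,JPW)=70/3, d(JPW,L)=44/3, d(JPW,R)=43/3
iteration 4: select JPW,R (d=43/3); attach at lengths (59/12, 43/6); label the merged cluster JPRW
  updated: d(DF,JPRW)=23, d(JPRW,L)=65/4
iteration 5: select JPRW,L (d=65/4); attach at lengths (23/24, 65/8); label the merged cluster JLPRW
  updated: d(DF,JLPRW)=45/2
iteration 6: select DF,JLPRW (d=45/2); attach at lengths (41/4, 25/8); label the merged cluster DFJLPRW
final tree: ((D:1,F:1):41/4,((((J:3/2,W:3/2):3/4,P:9/4):59/12,R:43/6):23/24,L:65/8):25/8)
total length: 1021/24

((D:1,F:1):41/4,((((J:3/2,W:3/2):3/4,P:9/4):59/12,R:43/6):23/24,L:65/8):25/8)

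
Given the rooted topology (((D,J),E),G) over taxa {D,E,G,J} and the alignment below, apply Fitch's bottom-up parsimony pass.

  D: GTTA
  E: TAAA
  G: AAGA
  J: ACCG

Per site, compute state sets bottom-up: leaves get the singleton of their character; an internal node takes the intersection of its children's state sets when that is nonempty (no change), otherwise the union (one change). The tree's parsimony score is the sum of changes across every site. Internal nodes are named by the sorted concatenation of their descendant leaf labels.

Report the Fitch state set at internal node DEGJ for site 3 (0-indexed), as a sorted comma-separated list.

A

[col 0] DJ: children D:{G}, J:{A} ∪→ {A,G}; cost 1
[col 0] DEJ: children DJ:{A,G}, E:{T} ∪→ {A,G,T}; cost 1
[col 0] DEGJ: children DEJ:{A,G,T}, G:{A} ∩→ {A}; cost 0
[col 1] DJ: children D:{T}, J:{C} ∪→ {C,T}; cost 1
[col 1] DEJ: children DJ:{C,T}, E:{A} ∪→ {A,C,T}; cost 1
[col 1] DEGJ: children DEJ:{A,C,T}, G:{A} ∩→ {A}; cost 0
[col 2] DJ: children D:{T}, J:{C} ∪→ {C,T}; cost 1
[col 2] DEJ: children DJ:{C,T}, E:{A} ∪→ {A,C,T}; cost 1
[col 2] DEGJ: children DEJ:{A,C,T}, G:{G} ∪→ {A,C,G,T}; cost 1
[col 3] DJ: children D:{A}, J:{G} ∪→ {A,G}; cost 1
[col 3] DEJ: children DJ:{A,G}, E:{A} ∩→ {A}; cost 0
[col 3] DEGJ: children DEJ:{A}, G:{A} ∩→ {A}; cost 0
per-site changes: [2, 2, 3, 1]; total = 8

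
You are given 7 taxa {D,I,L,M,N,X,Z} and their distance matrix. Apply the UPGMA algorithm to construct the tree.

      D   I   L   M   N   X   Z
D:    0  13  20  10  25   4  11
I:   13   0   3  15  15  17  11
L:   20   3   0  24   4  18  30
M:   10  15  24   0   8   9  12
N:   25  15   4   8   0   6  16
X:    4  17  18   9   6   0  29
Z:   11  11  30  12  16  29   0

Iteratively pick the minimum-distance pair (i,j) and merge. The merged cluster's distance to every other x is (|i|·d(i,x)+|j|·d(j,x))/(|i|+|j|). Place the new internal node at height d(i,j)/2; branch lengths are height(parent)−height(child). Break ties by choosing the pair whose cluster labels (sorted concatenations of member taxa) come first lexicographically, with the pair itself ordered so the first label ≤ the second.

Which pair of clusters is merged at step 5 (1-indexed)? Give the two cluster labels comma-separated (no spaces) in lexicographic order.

iteration 1: select I,L (d=3); attach at lengths (3/2, 3/2); label the merged cluster IL
  updated: d(D,IL)=33/2, d(IL,M)=39/2, d(IL,N)=19/2, d(IL,X)=35/2, d(IL,Z)=41/2
iteration 2: select D,X (d=4); attach at lengths (2, 2); label the merged cluster DX
  updated: d(DX,IL)=17, d(DX,M)=19/2, d(DX,N)=31/2, d(DX,Z)=20
iteration 3: select M,N (d=8); attach at lengths (4, 4); label the merged cluster MN
  updated: d(DX,MN)=25/2, d(IL,MN)=29/2, d(MN,Z)=14
iteration 4: select DX,MN (d=25/2); attach at lengths (17/4, 9/4); label the merged cluster DMNX
  updated: d(DMNX,IL)=63/4, d(DMNX,Z)=17
iteration 5: select DMNX,IL (d=63/4); attach at lengths (13/8, 51/8); label the merged cluster DILMNX
  updated: d(DILMNX,Z)=109/6
iteration 6: select DILMNX,Z (d=109/6); attach at lengths (29/24, 109/12); label the merged cluster DILMNXZ
final tree: ((((D:2,X:2):17/4,(M:4,N:4):9/4):13/8,(I:3/2,L:3/2):51/8):29/24,Z:109/12)
total length: 955/24

DMNX,IL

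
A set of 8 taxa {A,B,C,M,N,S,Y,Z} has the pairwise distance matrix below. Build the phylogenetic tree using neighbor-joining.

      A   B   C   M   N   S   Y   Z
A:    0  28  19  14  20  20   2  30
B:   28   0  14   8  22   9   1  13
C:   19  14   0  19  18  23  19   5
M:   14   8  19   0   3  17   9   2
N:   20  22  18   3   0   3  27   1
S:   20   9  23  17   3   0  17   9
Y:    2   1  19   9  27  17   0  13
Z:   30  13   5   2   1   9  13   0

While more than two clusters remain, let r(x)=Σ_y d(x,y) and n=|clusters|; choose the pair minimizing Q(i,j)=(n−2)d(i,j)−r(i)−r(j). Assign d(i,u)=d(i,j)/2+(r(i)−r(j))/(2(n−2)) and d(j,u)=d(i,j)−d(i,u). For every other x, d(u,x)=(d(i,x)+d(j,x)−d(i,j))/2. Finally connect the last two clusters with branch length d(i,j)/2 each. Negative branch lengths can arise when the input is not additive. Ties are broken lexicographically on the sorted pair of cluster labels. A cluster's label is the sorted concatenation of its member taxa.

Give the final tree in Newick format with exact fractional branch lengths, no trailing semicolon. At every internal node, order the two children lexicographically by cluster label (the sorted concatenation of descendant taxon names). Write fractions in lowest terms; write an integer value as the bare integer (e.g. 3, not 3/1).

iteration 1: select A,Y (d=2, Q=-209); attach at lengths (19/4, -11/4); label the merged cluster AY
  updated: d(AY,B)=27/2, d(AY,C)=18, d(AY,M)=21/2, d(AY,N)=45/2, d(AY,S)=35/2, d(AY,Z)=41/2
iteration 2: select N,S (d=3, Q=-133); attach at lengths (3/5, 12/5); label the merged cluster NS
  updated: d(AY,NS)=37/2, d(B,NS)=14, d(C,NS)=19, d(M,NS)=17/2, d(NS,Z)=7/2
iteration 3: select C,Z (d=5, Q=-99); attach at lengths (51/8, -11/8); label the merged cluster CZ
  updated: d(AY,CZ)=67/4, d(B,CZ)=11, d(CZ,M)=8, d(CZ,NS)=35/4
iteration 4: select CZ,NS (d=35/4, Q=-68); attach at lengths (7/2, 21/4); label the merged cluster CNSZ
  updated: d(AY,CNSZ)=53/4, d(B,CNSZ)=65/8, d(CNSZ,M)=31/8
iteration 5: select AY,B (d=27/2, Q=-319/8); attach at lengths (277/32, 155/32); label the merged cluster ABY
  updated: d(ABY,CNSZ)=63/16, d(ABY,M)=5/2
iteration 6: select ABY,CNSZ (d=63/16, Q=-165/16); attach at lengths (41/32, 85/32); label the merged cluster ABCNSYZ
  updated: d(ABCNSYZ,M)=39/32
iteration 7: select ABCNSYZ,M (d=39/32); attach at lengths (39/64, 39/64); label the merged cluster ABCMNSYZ
final tree: ((((A:19/4,Y:-11/4):277/32,B:155/32):41/32,((C:51/8,Z:-11/8):7/2,(N:3/5,S:12/5):21/4):85/32):39/64,M:39/64)
total length: 1197/32

((((A:19/4,Y:-11/4):277/32,B:155/32):41/32,((C:51/8,Z:-11/8):7/2,(N:3/5,S:12/5):21/4):85/32):39/64,M:39/64)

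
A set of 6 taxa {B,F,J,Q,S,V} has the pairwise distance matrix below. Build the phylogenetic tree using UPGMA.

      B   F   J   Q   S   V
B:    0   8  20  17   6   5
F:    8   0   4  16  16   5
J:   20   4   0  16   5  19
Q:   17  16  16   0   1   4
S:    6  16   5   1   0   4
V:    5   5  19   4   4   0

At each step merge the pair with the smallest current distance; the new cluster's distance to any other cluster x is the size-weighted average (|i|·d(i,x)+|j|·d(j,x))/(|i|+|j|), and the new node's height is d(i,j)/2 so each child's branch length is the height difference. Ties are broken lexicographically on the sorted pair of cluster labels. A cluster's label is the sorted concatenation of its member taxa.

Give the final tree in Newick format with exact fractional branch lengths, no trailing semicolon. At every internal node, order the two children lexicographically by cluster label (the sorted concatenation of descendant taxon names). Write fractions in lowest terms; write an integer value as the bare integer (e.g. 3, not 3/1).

((B:14/3,((Q:1/2,S:1/2):3/2,V:2):8/3):91/48,(F:2,J:2):73/16)

step 1: merge (Q,S) at d=1; branch lengths Q→1/2, S→1/2; new cluster QS
  updated: d(B,QS)=23/2, d(F,QS)=16, d(J,QS)=21/2, d(QS,V)=4
step 2: merge (F,J) at d=4; branch lengths F→2, J→2; new cluster FJ
  updated: d(B,FJ)=14, d(FJ,QS)=53/4, d(FJ,V)=12
step 3: merge (QS,V) at d=4; branch lengths QS→3/2, V→2; new cluster QSV
  updated: d(B,QSV)=28/3, d(FJ,QSV)=77/6
step 4: merge (B,QSV) at d=28/3; branch lengths B→14/3, QSV→8/3; new cluster BQSV
  updated: d(BQSV,FJ)=105/8
step 5: merge (BQSV,FJ) at d=105/8; branch lengths BQSV→91/48, FJ→73/16; new cluster BFJQSV
final tree: ((B:14/3,((Q:1/2,S:1/2):3/2,V:2):8/3):91/48,(F:2,J:2):73/16)
total length: 535/24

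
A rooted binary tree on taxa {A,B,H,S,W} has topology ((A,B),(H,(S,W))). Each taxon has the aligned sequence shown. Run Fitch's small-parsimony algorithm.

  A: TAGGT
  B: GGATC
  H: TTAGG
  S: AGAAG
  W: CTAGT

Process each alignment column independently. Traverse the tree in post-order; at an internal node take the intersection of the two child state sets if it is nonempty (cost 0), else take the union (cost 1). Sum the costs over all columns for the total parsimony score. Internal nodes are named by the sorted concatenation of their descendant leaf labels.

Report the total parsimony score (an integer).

12

site 0, node AB: A={T} ∪ B={G} → {G,T} (+1)
site 0, node SW: S={A} ∪ W={C} → {A,C} (+1)
site 0, node HSW: H={T} ∪ SW={A,C} → {A,C,T} (+1)
site 0, node ABHSW: AB={G,T} ∩ HSW={A,C,T} → {T} (+0)
site 1, node AB: A={A} ∪ B={G} → {A,G} (+1)
site 1, node SW: S={G} ∪ W={T} → {G,T} (+1)
site 1, node HSW: H={T} ∩ SW={G,T} → {T} (+0)
site 1, node ABHSW: AB={A,G} ∪ HSW={T} → {A,G,T} (+1)
site 2, node AB: A={G} ∪ B={A} → {A,G} (+1)
site 2, node SW: S={A} ∩ W={A} → {A} (+0)
site 2, node HSW: H={A} ∩ SW={A} → {A} (+0)
site 2, node ABHSW: AB={A,G} ∩ HSW={A} → {A} (+0)
site 3, node AB: A={G} ∪ B={T} → {G,T} (+1)
site 3, node SW: S={A} ∪ W={G} → {A,G} (+1)
site 3, node HSW: H={G} ∩ SW={A,G} → {G} (+0)
site 3, node ABHSW: AB={G,T} ∩ HSW={G} → {G} (+0)
site 4, node AB: A={T} ∪ B={C} → {C,T} (+1)
site 4, node SW: S={G} ∪ W={T} → {G,T} (+1)
site 4, node HSW: H={G} ∩ SW={G,T} → {G} (+0)
site 4, node ABHSW: AB={C,T} ∪ HSW={G} → {C,G,T} (+1)
per-site changes: [3, 3, 1, 2, 3]; total = 12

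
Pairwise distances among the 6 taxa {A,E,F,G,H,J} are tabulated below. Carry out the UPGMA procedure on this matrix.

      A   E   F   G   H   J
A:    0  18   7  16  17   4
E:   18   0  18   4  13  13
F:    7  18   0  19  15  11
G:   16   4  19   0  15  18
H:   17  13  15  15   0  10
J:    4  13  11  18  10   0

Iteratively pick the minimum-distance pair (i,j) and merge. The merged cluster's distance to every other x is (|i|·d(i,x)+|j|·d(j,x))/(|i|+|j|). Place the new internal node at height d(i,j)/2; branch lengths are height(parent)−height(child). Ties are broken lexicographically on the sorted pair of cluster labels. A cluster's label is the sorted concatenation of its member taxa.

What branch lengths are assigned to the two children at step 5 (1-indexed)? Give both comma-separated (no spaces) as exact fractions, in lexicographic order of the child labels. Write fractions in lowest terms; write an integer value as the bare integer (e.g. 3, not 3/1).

iteration 1: select A,J (d=4); attach at lengths (2, 2); label the merged cluster AJ
  updated: d(AJ,E)=31/2, d(AJ,F)=9, d(AJ,G)=17, d(AJ,H)=27/2
iteration 2: select E,G (d=4); attach at lengths (2, 2); label the merged cluster EG
  updated: d(AJ,EG)=65/4, d(EG,F)=37/2, d(EG,H)=14
iteration 3: select AJ,F (d=9); attach at lengths (5/2, 9/2); label the merged cluster AFJ
  updated: d(AFJ,EG)=17, d(AFJ,H)=14
iteration 4: select AFJ,H (d=14); attach at lengths (5/2, 7); label the merged cluster AFHJ
  updated: d(AFHJ,EG)=65/4
iteration 5: select AFHJ,EG (d=65/4); attach at lengths (9/8, 49/8); label the merged cluster AEFGHJ
final tree: ((((A:2,J:2):5/2,F:9/2):5/2,H:7):9/8,(E:2,G:2):49/8)
total length: 127/4

9/8,49/8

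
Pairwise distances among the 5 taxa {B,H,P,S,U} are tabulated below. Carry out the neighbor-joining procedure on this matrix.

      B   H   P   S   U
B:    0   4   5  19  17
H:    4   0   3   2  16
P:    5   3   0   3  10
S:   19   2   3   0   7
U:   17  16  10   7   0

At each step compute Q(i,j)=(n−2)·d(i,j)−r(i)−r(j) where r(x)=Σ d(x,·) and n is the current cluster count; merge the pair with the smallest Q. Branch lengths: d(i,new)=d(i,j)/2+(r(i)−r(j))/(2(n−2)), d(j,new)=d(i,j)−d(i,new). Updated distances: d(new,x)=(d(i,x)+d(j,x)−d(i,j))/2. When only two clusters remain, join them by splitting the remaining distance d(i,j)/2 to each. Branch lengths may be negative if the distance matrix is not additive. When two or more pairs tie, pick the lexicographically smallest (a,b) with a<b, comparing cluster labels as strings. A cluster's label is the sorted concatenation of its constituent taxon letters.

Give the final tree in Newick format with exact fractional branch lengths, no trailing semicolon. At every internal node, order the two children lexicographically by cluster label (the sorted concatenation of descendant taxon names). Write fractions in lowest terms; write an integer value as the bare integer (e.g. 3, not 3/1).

iteration 1: select S,U (d=7, Q=-60); attach at lengths (1/3, 20/3); label the merged cluster SU
  updated: d(B,SU)=29/2, d(H,SU)=11/2, d(P,SU)=3
iteration 2: select B,H (d=4, Q=-28); attach at lengths (19/4, -3/4); label the merged cluster BH
  updated: d(BH,P)=2, d(BH,SU)=8
iteration 3: select BH,P (d=2, Q=-13); attach at lengths (7/2, -3/2); label the merged cluster BHP
  updated: d(BHP,SU)=9/2
iteration 4: select BHP,SU (d=9/2); attach at lengths (9/4, 9/4); label the merged cluster BHPSU
final tree: (((B:19/4,H:-3/4):7/2,P:-3/2):9/4,(S:1/3,U:20/3):9/4)
total length: 35/2

(((B:19/4,H:-3/4):7/2,P:-3/2):9/4,(S:1/3,U:20/3):9/4)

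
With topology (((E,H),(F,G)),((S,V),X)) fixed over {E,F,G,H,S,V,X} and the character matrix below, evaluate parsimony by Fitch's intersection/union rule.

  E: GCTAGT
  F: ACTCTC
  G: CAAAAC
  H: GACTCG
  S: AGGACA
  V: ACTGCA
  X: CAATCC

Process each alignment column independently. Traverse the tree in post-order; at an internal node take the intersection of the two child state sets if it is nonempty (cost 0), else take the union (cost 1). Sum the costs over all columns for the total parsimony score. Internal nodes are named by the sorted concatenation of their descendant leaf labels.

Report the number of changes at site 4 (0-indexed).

site 0, node EH: E={G} ∩ H={G} → {G} (+0)
site 0, node FG: F={A} ∪ G={C} → {A,C} (+1)
site 0, node EFGH: EH={G} ∪ FG={A,C} → {A,C,G} (+1)
site 0, node SV: S={A} ∩ V={A} → {A} (+0)
site 0, node SVX: SV={A} ∪ X={C} → {A,C} (+1)
site 0, node EFGHSVX: EFGH={A,C,G} ∩ SVX={A,C} → {A,C} (+0)
site 1, node EH: E={C} ∪ H={A} → {A,C} (+1)
site 1, node FG: F={C} ∪ G={A} → {A,C} (+1)
site 1, node EFGH: EH={A,C} ∩ FG={A,C} → {A,C} (+0)
site 1, node SV: S={G} ∪ V={C} → {C,G} (+1)
site 1, node SVX: SV={C,G} ∪ X={A} → {A,C,G} (+1)
site 1, node EFGHSVX: EFGH={A,C} ∩ SVX={A,C,G} → {A,C} (+0)
site 2, node EH: E={T} ∪ H={C} → {C,T} (+1)
site 2, node FG: F={T} ∪ G={A} → {A,T} (+1)
site 2, node EFGH: EH={C,T} ∩ FG={A,T} → {T} (+0)
site 2, node SV: S={G} ∪ V={T} → {G,T} (+1)
site 2, node SVX: SV={G,T} ∪ X={A} → {A,G,T} (+1)
site 2, node EFGHSVX: EFGH={T} ∩ SVX={A,G,T} → {T} (+0)
site 3, node EH: E={A} ∪ H={T} → {A,T} (+1)
site 3, node FG: F={C} ∪ G={A} → {A,C} (+1)
site 3, node EFGH: EH={A,T} ∩ FG={A,C} → {A} (+0)
site 3, node SV: S={A} ∪ V={G} → {A,G} (+1)
site 3, node SVX: SV={A,G} ∪ X={T} → {A,G,T} (+1)
site 3, node EFGHSVX: EFGH={A} ∩ SVX={A,G,T} → {A} (+0)
site 4, node EH: E={G} ∪ H={C} → {C,G} (+1)
site 4, node FG: F={T} ∪ G={A} → {A,T} (+1)
site 4, node EFGH: EH={C,G} ∪ FG={A,T} → {A,C,G,T} (+1)
site 4, node SV: S={C} ∩ V={C} → {C} (+0)
site 4, node SVX: SV={C} ∩ X={C} → {C} (+0)
site 4, node EFGHSVX: EFGH={A,C,G,T} ∩ SVX={C} → {C} (+0)
site 5, node EH: E={T} ∪ H={G} → {G,T} (+1)
site 5, node FG: F={C} ∩ G={C} → {C} (+0)
site 5, node EFGH: EH={G,T} ∪ FG={C} → {C,G,T} (+1)
site 5, node SV: S={A} ∩ V={A} → {A} (+0)
site 5, node SVX: SV={A} ∪ X={C} → {A,C} (+1)
site 5, node EFGHSVX: EFGH={C,G,T} ∩ SVX={A,C} → {C} (+0)
per-site changes: [3, 4, 4, 4, 3, 3]; total = 21

3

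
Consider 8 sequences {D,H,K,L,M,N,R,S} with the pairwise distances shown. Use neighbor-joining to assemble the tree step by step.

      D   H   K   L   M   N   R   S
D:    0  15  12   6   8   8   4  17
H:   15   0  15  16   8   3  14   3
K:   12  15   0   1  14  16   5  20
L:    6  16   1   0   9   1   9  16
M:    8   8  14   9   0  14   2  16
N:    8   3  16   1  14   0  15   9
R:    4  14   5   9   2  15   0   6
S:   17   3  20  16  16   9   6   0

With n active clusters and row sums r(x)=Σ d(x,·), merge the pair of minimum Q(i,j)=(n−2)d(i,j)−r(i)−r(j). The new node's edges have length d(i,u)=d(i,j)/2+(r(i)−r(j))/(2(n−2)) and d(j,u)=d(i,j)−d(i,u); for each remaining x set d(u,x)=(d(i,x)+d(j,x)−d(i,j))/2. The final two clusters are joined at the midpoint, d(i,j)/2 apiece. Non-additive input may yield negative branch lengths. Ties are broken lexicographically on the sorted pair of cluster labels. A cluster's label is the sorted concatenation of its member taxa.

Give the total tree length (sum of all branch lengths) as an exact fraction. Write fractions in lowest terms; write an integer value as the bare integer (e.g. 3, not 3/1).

iteration 1: select H,S (d=3, Q=-143); attach at lengths (5/12, 31/12); label the merged cluster HS
  updated: d(D,HS)=29/2, d(HS,K)=16, d(HS,L)=29/2, d(HS,M)=21/2, d(HS,N)=9/2, d(HS,R)=17/2
iteration 2: select HS,N (d=9/2, Q=-209/2); attach at lengths (13/4, 5/4); label the merged cluster HNS
  updated: d(D,HNS)=9, d(HNS,K)=55/4, d(HNS,L)=11/2, d(HNS,M)=10, d(HNS,R)=19/2
iteration 3: select K,L (d=1, Q=-289/4); attach at lengths (77/32, -45/32); label the merged cluster KL
  updated: d(D,KL)=17/2, d(HNS,KL)=73/8, d(KL,M)=11, d(KL,R)=13/2
iteration 4: select M,R (d=2, Q=-47); attach at lengths (5/2, -1/2); label the merged cluster MR
  updated: d(D,MR)=5, d(HNS,MR)=35/4, d(KL,MR)=31/4
iteration 5: select D,MR (d=5, Q=-34); attach at lengths (11/4, 9/4); label the merged cluster DMR
  updated: d(DMR,HNS)=51/8, d(DMR,KL)=45/8
iteration 6: select DMR,HNS (d=51/8, Q=-169/8); attach at lengths (23/16, 79/16); label the merged cluster DHMNRS
  updated: d(DHMNRS,KL)=67/16
iteration 7: select DHMNRS,KL (d=67/16); attach at lengths (67/32, 67/32); label the merged cluster DHKLMNRS
final tree: (((D:11/4,(M:5/2,R:-1/2):9/4):23/16,((H:5/12,S:31/12):13/4,N:5/4):79/16):67/32,(K:77/32,L:-45/32):67/32)
total length: 417/16

417/16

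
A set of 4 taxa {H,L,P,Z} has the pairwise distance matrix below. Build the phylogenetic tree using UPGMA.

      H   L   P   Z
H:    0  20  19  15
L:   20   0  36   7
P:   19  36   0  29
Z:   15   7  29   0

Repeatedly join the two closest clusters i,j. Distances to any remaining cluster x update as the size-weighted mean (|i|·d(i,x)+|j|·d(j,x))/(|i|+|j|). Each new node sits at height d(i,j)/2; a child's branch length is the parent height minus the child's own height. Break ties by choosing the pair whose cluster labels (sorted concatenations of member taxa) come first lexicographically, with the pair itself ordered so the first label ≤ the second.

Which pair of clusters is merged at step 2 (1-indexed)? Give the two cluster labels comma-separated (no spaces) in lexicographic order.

H,LZ

1. join L+Z (d=7) ⇒ LZ; edges |L|=7/2, |Z|=7/2
  updated: d(H,LZ)=35/2, d(LZ,P)=65/2
2. join H+LZ (d=35/2) ⇒ HLZ; edges |H|=35/4, |LZ|=21/4
  updated: d(HLZ,P)=28
3. join HLZ+P (d=28) ⇒ HLPZ; edges |HLZ|=21/4, |P|=14
final tree: ((H:35/4,(L:7/2,Z:7/2):21/4):21/4,P:14)
total length: 161/4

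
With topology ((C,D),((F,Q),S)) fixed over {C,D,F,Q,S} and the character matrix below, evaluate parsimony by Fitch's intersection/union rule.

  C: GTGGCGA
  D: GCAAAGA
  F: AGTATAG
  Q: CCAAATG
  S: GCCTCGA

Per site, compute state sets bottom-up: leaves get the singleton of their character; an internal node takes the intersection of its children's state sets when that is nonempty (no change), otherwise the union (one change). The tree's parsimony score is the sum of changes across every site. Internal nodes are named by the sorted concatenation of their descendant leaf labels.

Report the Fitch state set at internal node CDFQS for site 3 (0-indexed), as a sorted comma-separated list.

A

CD@0: {G} ∩ {G} = {G} (intersection, +0)
FQ@0: {A} ∪ {C} = {A,C} (union, +1)
FQS@0: {A,C} ∪ {G} = {A,C,G} (union, +1)
CDFQS@0: {G} ∩ {A,C,G} = {G} (intersection, +0)
CD@1: {T} ∪ {C} = {C,T} (union, +1)
FQ@1: {G} ∪ {C} = {C,G} (union, +1)
FQS@1: {C,G} ∩ {C} = {C} (intersection, +0)
CDFQS@1: {C,T} ∩ {C} = {C} (intersection, +0)
CD@2: {G} ∪ {A} = {A,G} (union, +1)
FQ@2: {T} ∪ {A} = {A,T} (union, +1)
FQS@2: {A,T} ∪ {C} = {A,C,T} (union, +1)
CDFQS@2: {A,G} ∩ {A,C,T} = {A} (intersection, +0)
CD@3: {G} ∪ {A} = {A,G} (union, +1)
FQ@3: {A} ∩ {A} = {A} (intersection, +0)
FQS@3: {A} ∪ {T} = {A,T} (union, +1)
CDFQS@3: {A,G} ∩ {A,T} = {A} (intersection, +0)
CD@4: {C} ∪ {A} = {A,C} (union, +1)
FQ@4: {T} ∪ {A} = {A,T} (union, +1)
FQS@4: {A,T} ∪ {C} = {A,C,T} (union, +1)
CDFQS@4: {A,C} ∩ {A,C,T} = {A,C} (intersection, +0)
CD@5: {G} ∩ {G} = {G} (intersection, +0)
FQ@5: {A} ∪ {T} = {A,T} (union, +1)
FQS@5: {A,T} ∪ {G} = {A,G,T} (union, +1)
CDFQS@5: {G} ∩ {A,G,T} = {G} (intersection, +0)
CD@6: {A} ∩ {A} = {A} (intersection, +0)
FQ@6: {G} ∩ {G} = {G} (intersection, +0)
FQS@6: {G} ∪ {A} = {A,G} (union, +1)
CDFQS@6: {A} ∩ {A,G} = {A} (intersection, +0)
per-site changes: [2, 2, 3, 2, 3, 2, 1]; total = 15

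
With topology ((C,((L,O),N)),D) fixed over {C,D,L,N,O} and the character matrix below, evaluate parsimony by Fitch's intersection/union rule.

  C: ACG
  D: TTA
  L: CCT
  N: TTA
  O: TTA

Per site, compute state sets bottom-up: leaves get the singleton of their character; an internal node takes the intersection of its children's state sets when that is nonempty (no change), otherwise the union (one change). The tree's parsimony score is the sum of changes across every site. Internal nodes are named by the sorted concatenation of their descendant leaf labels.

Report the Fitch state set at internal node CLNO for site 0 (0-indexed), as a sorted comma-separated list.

site 0, node LO: L={C} ∪ O={T} → {C,T} (+1)
site 0, node LNO: LO={C,T} ∩ N={T} → {T} (+0)
site 0, node CLNO: C={A} ∪ LNO={T} → {A,T} (+1)
site 0, node CDLNO: CLNO={A,T} ∩ D={T} → {T} (+0)
site 1, node LO: L={C} ∪ O={T} → {C,T} (+1)
site 1, node LNO: LO={C,T} ∩ N={T} → {T} (+0)
site 1, node CLNO: C={C} ∪ LNO={T} → {C,T} (+1)
site 1, node CDLNO: CLNO={C,T} ∩ D={T} → {T} (+0)
site 2, node LO: L={T} ∪ O={A} → {A,T} (+1)
site 2, node LNO: LO={A,T} ∩ N={A} → {A} (+0)
site 2, node CLNO: C={G} ∪ LNO={A} → {A,G} (+1)
site 2, node CDLNO: CLNO={A,G} ∩ D={A} → {A} (+0)
per-site changes: [2, 2, 2]; total = 6

A,T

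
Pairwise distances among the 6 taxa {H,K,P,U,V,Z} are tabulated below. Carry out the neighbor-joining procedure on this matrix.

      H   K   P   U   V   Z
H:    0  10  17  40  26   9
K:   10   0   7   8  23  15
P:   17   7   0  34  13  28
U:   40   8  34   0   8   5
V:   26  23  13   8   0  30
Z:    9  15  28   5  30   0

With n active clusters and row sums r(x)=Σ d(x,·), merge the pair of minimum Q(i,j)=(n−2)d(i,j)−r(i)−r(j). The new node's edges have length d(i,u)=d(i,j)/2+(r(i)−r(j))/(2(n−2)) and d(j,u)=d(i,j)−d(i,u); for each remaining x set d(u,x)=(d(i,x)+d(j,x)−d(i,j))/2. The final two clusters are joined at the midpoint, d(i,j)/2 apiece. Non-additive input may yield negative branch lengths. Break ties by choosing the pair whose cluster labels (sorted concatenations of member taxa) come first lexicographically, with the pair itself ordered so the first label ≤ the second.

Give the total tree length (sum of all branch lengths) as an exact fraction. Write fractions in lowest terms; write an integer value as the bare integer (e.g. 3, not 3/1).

iteration 1: select U,V (d=8, Q=-163); attach at lengths (27/8, 37/8); label the merged cluster UV
  updated: d(H,UV)=29, d(K,UV)=23/2, d(P,UV)=39/2, d(UV,Z)=27/2
iteration 2: select H,Z (d=9, Q=-207/2); attach at lengths (53/12, 55/12); label the merged cluster HZ
  updated: d(HZ,K)=8, d(HZ,P)=18, d(HZ,UV)=67/4
iteration 3: select HZ,UV (d=67/4, Q=-57); attach at lengths (57/8, 77/8); label the merged cluster HUVZ
  updated: d(HUVZ,K)=11/8, d(HUVZ,P)=83/8
iteration 4: select HUVZ,K (d=11/8, Q=-75/4); attach at lengths (19/8, -1); label the merged cluster HKUVZ
  updated: d(HKUVZ,P)=8
iteration 5: select HKUVZ,P (d=8); attach at lengths (4, 4); label the merged cluster HKPUVZ
final tree: ((((H:53/12,Z:55/12):57/8,(U:27/8,V:37/8):77/8):19/8,K:-1):4,P:4)
total length: 345/8

345/8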